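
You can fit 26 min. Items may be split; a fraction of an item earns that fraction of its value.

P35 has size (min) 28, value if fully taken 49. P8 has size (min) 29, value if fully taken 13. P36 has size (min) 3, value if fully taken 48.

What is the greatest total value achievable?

Best value per unit of size first: P36 48/3≈16, P35 49/28≈1.75, P8 13/29≈0.448.
All 3 min of P36 fit (value 48) → 23 remain.
Fill the last 23 min with part of P35: 23/28 of it earns 40.25.
Total value = 88.25.

88.25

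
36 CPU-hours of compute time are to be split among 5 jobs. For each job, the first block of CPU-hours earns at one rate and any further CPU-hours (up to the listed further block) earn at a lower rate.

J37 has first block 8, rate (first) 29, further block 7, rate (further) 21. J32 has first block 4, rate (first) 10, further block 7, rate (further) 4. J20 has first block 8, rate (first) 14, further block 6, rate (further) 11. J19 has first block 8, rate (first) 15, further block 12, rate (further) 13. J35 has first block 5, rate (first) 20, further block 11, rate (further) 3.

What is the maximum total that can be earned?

711

Rank every tier by rate: J37/tier1 29 > J37/tier2 21 > J35/tier1 20 > J19/tier1 15 > J20/tier1 14 > J19/tier2 13 > J20/tier2 11 > J32/tier1 10 > J32/tier2 4 > J35/tier2 3.
J37/tier1 (29): +8 ; 28 left.
Fill J37 tier2 block (7 at 21) ; 21 left.
Fill J35 tier1 block (5 at 20) ; 16 left.
J19/tier1 (15): +8 ; 8 left.
Fill J20 tier1 block (8 at 14) ; 0 left.
Total = 29×8 + 21×7 + 20×5 + 15×8 + 14×8 = 711.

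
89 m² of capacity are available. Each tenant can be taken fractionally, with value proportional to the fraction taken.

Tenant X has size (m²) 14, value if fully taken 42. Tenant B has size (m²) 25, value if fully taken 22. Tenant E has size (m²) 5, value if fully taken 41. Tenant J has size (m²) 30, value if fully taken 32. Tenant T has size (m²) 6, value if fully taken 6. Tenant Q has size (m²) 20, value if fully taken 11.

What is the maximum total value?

147.95

Sort by value density: Tenant E 41/5≈8.2, Tenant X 42/14≈3, Tenant J 32/30≈1.07, Tenant T 6/6≈1, Tenant B 22/25≈0.88, Tenant Q 11/20≈0.55.
All 5 m² of Tenant E fit (value 41) — 84 remain.
Tenant X: take in full, 14 m² for value 42 — 70 left.
All 30 m² of Tenant J fit (value 32) — 40 remain.
All 6 m² of Tenant T fit (value 6) — 34 remain.
All 25 m² of Tenant B fit (value 22) — 9 remain.
9 m² left: a 9/20 share of Tenant Q gives 11×9/20 = 4.95.
Total value = 147.95.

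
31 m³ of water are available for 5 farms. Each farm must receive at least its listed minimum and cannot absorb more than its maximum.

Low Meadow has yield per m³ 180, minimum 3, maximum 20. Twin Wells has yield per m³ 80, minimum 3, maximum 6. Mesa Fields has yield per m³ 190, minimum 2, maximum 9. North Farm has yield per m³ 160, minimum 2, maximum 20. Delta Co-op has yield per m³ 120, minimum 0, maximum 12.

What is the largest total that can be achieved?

Meeting every minimum uses 3+3+2+2+0 = 10 m³, leaving 21.
Rank by yield per m³: Mesa Fields 190 > Low Meadow 180 > North Farm 160 > Delta Co-op 120 > Twin Wells 80.
Mesa Fields takes 7 more to reach its cap of 9 ; 14 left.
Only 14 left; Low Meadow takes them to reach 17.
Total = 180×17 + 80×3 + 190×9 + 160×2 = 5330.

5330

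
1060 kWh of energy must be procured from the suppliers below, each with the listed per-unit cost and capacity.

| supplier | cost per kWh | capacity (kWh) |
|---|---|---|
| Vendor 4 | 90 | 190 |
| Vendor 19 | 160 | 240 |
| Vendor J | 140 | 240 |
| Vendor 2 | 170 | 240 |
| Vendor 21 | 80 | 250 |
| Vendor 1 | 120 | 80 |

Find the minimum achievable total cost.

128900

Use suppliers in increasing cost order.
Vendor 21 (80): use full 250 — 810 kWh to go.
Take 190 from Vendor 4 at 90 — need 620 more.
Vendor 1 (120): use full 80 — 540 kWh to go.
Vendor J (140): use full 240 — 300 kWh to go.
Take 240 from Vendor 19 at 160 — need 60 more.
Vendor 2 (170): take the remaining 60 — done.
Cost = 250×80 + 190×90 + 80×120 + 240×140 + 240×160 + 60×170 = 128900.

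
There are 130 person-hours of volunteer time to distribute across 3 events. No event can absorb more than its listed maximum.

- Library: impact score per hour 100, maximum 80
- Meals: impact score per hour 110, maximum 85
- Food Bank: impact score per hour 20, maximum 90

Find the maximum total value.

Order the events by impact score per hour: Meals 110 > Library 100 > Food Bank 20.
Give Meals 85 to hit its cap of 85 ; 45 left.
Library: +45 (room for 80) → 45. Pool exhausted.
Total = 100×45 + 110×85 = 13850.

13850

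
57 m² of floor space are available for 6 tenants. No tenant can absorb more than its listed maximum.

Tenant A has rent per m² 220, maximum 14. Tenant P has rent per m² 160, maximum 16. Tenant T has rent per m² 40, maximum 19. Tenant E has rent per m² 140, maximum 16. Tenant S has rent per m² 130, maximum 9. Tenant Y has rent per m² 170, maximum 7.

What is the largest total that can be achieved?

9590

Order the tenants by rent per m²: Tenant A 220 > Tenant Y 170 > Tenant P 160 > Tenant E 140 > Tenant S 130 > Tenant T 40.
Tenant A: +14 to 14 (cap) — 43 left.
Tenant Y takes 7 to reach its cap of 7 — 36 left.
Tenant P: +16 to 16 (cap) — 20 left.
Tenant E takes 16 to reach its cap of 16 — 4 left.
Only 4 left; Tenant S takes them to reach 4.
Total = 220×14 + 160×16 + 140×16 + 130×4 + 170×7 = 9590.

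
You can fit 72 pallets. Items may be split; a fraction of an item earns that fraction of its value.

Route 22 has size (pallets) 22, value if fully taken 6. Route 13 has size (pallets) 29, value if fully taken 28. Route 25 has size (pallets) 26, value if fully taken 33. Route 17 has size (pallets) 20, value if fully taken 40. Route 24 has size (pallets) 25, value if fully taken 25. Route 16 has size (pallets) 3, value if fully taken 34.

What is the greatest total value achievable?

130

Rank by value-to-size ratio: Route 16 34/3≈11.3, Route 17 40/20≈2, Route 25 33/26≈1.27, Route 24 25/25≈1, Route 13 28/29≈0.966, Route 22 6/22≈0.273.
All 3 pallets of Route 16 fit (value 34) ; 69 remain.
All 20 pallets of Route 17 fit (value 40) ; 49 remain.
Take all of Route 25 (26 pallets, value 33) ; 23 pallets left.
Fill the last 23 pallets with part of Route 24: 23/25 of it earns 23.
Total value = 130.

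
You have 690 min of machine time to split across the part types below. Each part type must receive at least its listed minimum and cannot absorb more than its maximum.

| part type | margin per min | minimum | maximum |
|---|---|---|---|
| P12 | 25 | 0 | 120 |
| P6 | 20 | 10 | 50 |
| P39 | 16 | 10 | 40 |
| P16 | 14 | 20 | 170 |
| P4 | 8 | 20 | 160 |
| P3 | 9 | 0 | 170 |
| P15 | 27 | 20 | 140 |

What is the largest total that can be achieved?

Meeting every minimum uses 0+10+10+20+20+0+20 = 80 min, leaving 610.
Rank by margin per min: P15 27 > P12 25 > P6 20 > P39 16 > P16 14 > P3 9 > P4 8.
P15 takes 120 more to reach its cap of 140 ; 490 left.
Give P12 120 more to hit its cap of 120 ; 370 left.
P6 takes 40 more to reach its cap of 50 ; 330 left.
Give P39 30 more to hit its cap of 40 ; 300 left.
P16: +150 to 170 (cap) ; 150 left.
Only 150 left; P3 takes them to reach 150.
Total = 25×120 + 20×50 + 16×40 + 14×170 + 8×20 + 9×150 + 27×140 = 12310.

12310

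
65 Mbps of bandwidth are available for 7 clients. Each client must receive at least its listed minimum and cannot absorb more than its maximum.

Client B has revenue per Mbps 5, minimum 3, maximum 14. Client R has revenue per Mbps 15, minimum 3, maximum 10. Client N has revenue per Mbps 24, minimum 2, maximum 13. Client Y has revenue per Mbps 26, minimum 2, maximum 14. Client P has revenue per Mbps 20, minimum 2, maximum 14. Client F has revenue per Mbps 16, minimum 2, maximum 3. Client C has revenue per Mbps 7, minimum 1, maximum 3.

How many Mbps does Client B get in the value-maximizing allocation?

8

Meeting every minimum uses 3+3+2+2+2+2+1 = 15 Mbps, leaving 50.
Order the clients by revenue per Mbps: Client Y 26 > Client N 24 > Client P 20 > Client F 16 > Client R 15 > Client C 7 > Client B 5.
Give Client Y 12 more to hit its cap of 14 ; 38 left.
Client N takes 11 more to reach its cap of 13 ; 27 left.
Client P takes 12 more to reach its cap of 14 ; 15 left.
Client F takes 1 more to reach its cap of 3 ; 14 left.
Give Client R 7 more to hit its cap of 10 ; 7 left.
Client C: +2 to 3 (cap) ; 5 left.
Only 5 left; Client B takes them to reach 8.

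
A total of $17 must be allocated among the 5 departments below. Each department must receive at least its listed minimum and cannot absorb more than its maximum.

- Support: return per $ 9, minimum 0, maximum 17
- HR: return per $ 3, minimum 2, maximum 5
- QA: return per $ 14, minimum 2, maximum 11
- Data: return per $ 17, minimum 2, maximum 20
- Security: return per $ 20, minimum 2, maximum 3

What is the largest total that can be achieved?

264

Meeting every minimum uses 0+2+2+2+2 = 8 $, leaving 9.
Highest return per $ first: Security 20 > Data 17 > QA 14 > Support 9 > HR 3.
Security takes 1 more to reach its cap of 3 ; 8 left.
Data has room for 18 more but only 8 remain, so it gets 10.
Total = 3×2 + 14×2 + 17×10 + 20×3 = 264.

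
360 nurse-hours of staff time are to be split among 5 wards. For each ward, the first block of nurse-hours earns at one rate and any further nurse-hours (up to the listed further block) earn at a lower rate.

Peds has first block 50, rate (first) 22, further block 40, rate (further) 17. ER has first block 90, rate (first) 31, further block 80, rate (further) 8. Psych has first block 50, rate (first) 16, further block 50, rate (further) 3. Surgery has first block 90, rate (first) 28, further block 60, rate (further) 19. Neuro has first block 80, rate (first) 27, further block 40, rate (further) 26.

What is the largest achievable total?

9800

Treat each block as its own option and order by rate: ER/T1 31 > Surgery/T1 28 > Neuro/T1 27 > Neuro/T2 26 > Peds/T1 22 > Surgery/T2 19 > Peds/T2 17 > Psych/T1 16 > ER/T2 8 > Psych/T2 3.
ER T1 at 31: fill all 90 — 270 left.
Fill Surgery T1 block (90 at 28) — 180 left.
Neuro T1 at 27: fill all 80 — 100 left.
Neuro/T2 (26): +40 — 60 left.
Peds T1 at 22: fill all 50 — 10 left.
10 remain; put them into Surgery T2 at 19.
Total = 31×90 + 28×90 + 27×80 + 26×40 + 22×50 + 19×10 = 9800.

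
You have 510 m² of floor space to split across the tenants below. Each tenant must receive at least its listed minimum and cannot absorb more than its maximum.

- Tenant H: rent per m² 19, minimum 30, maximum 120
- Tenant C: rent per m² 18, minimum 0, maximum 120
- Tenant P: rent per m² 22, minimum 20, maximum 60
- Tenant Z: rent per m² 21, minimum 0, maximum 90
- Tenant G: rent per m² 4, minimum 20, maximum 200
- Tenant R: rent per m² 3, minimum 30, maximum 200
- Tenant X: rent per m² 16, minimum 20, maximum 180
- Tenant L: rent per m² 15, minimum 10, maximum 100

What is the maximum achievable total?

Meeting every minimum uses 30+0+20+0+20+30+20+10 = 130 m², leaving 380.
Order the tenants by rent per m²: Tenant P 22 > Tenant Z 21 > Tenant H 19 > Tenant C 18 > Tenant X 16 > Tenant L 15 > Tenant G 4 > Tenant R 3.
Tenant P takes 40 more to reach its cap of 60 → 340 left.
Tenant Z: +90 to 90 (cap) → 250 left.
Tenant H takes 90 more to reach its cap of 120 → 160 left.
Give Tenant C 120 more to hit its cap of 120 → 40 left.
Only 40 left; Tenant X takes them to reach 60.
Total = 19×120 + 18×120 + 22×60 + 21×90 + 4×20 + 3×30 + 16×60 + 15×10 = 8930.

8930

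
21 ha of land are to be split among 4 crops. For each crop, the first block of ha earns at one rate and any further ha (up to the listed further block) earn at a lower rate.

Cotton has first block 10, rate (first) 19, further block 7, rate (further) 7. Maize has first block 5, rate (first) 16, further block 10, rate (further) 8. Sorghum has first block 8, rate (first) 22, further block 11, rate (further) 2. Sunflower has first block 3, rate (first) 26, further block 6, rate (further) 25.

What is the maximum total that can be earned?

Order all 8 blocks by rate: Sunflower/T1 26 > Sunflower/T2 25 > Sorghum/T1 22 > Cotton/T1 19 > Maize/T1 16 > Maize/T2 8 > Cotton/T2 7 > Sorghum/T2 2.
Fill Sunflower T1 block (3 at 26) → 18 left.
Sunflower/T2 (25): +6 → 12 left.
Sorghum T1 at 22: fill all 8 → 4 left.
4 remain; put them into Cotton T1 at 19.
Total = 26×3 + 25×6 + 22×8 + 19×4 = 480.

480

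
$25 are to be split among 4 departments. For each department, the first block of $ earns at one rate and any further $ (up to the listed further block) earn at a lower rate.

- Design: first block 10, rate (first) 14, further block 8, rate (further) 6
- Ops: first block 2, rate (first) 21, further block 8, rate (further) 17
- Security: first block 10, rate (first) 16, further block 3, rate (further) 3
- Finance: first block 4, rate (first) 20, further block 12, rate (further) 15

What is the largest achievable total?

433

Order all 8 blocks by rate: Ops/first 21 > Finance/first 20 > Ops/second 17 > Security/first 16 > Finance/second 15 > Design/first 14 > Design/second 6 > Security/second 3.
Ops first at 21: fill all 2 — 23 left.
Fill Finance first block (4 at 20) — 19 left.
Ops/second (17): +8 — 11 left.
Security first at 16: fill all 10 — 1 left.
Finance second at 15: only 1 left, fill 1.
Total = 21×2 + 20×4 + 17×8 + 16×10 + 15×1 = 433.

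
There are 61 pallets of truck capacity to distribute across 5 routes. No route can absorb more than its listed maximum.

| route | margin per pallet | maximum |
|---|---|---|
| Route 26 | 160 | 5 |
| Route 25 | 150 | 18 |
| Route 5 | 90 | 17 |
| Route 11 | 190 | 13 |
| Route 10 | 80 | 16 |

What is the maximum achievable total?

8140

Rank by margin per pallet: Route 11 190 > Route 26 160 > Route 25 150 > Route 5 90 > Route 10 80.
Route 11: +13 to 13 (cap) → 48 left.
Route 26 takes 5 to reach its cap of 5 → 43 left.
Route 25: +18 to 18 (cap) → 25 left.
Route 5: +17 to 17 (cap) → 8 left.
Route 10: +8 (room for 16) → 8. Pool exhausted.
Total = 160×5 + 150×18 + 90×17 + 190×13 + 80×8 = 8140.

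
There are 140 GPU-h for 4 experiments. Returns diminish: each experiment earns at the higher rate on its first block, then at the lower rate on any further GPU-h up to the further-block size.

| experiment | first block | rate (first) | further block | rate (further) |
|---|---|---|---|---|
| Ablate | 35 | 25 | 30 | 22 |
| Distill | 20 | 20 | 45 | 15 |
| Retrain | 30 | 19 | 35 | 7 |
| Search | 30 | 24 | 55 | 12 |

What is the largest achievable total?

Order all 8 blocks by rate: Ablate/T1 25 > Search/T1 24 > Ablate/T2 22 > Distill/T1 20 > Retrain/T1 19 > Distill/T2 15 > Search/T2 12 > Retrain/T2 7.
Ablate/T1 (25): +35 → 105 left.
Fill Search T1 block (30 at 24) → 75 left.
Ablate T2 at 22: fill all 30 → 45 left.
Fill Distill T1 block (20 at 20) → 25 left.
Retrain T1 at 19: only 25 left, fill 25.
Total = 25×35 + 24×30 + 22×30 + 20×20 + 19×25 = 3130.

3130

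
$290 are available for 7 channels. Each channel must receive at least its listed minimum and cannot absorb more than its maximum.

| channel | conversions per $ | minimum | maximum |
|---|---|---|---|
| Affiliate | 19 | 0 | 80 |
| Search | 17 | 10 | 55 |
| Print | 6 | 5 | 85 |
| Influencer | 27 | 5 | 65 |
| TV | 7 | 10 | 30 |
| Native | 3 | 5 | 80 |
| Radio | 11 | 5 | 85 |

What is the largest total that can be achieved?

Meeting every minimum uses 0+10+5+5+10+5+5 = 40 $, leaving 250.
Rank by conversions per $: Influencer 27 > Affiliate 19 > Search 17 > Radio 11 > TV 7 > Print 6 > Native 3.
Influencer takes 60 more to reach its cap of 65 → 190 left.
Affiliate: +80 to 80 (cap) → 110 left.
Search takes 45 more to reach its cap of 55 → 65 left.
Radio: +65 (room for 80) → 70. Pool exhausted.
Total = 19×80 + 17×55 + 6×5 + 27×65 + 7×10 + 3×5 + 11×70 = 5095.

5095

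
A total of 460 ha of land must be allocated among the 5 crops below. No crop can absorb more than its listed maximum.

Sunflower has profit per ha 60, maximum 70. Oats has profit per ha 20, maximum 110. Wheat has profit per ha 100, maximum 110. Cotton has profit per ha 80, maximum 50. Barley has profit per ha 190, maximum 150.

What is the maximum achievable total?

Rank by profit per ha: Barley 190 > Wheat 100 > Cotton 80 > Sunflower 60 > Oats 20.
Barley takes 150 to reach its cap of 150 → 310 left.
Wheat takes 110 to reach its cap of 110 → 200 left.
Cotton: +50 to 50 (cap) → 150 left.
Sunflower takes 70 to reach its cap of 70 → 80 left.
Oats: +80 (room for 110) → 80. Pool exhausted.
Total = 60×70 + 20×80 + 100×110 + 80×50 + 190×150 = 49300.

49300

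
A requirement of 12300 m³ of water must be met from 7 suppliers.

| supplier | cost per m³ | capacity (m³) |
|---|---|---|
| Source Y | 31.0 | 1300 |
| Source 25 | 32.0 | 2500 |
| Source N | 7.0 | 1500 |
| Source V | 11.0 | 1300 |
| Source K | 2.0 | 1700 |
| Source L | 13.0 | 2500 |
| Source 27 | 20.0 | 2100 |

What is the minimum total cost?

Use suppliers in increasing cost order.
Source K at 2.0: take all 1700 m³ — 10600 still needed.
Take 1500 from Source N at 7.0 — need 9100 more.
Take 1300 from Source V at 11.0 — need 7800 more.
Source L at 13.0: take all 2500 m³ — 5300 still needed.
Source 27 (20.0): use full 2100 — 3200 m³ to go.
Take 1300 from Source Y at 31.0 — need 1900 more.
Take 1900 from Source 25 at 32.0 to finish.
Cost = 1700×2.0 + 1500×7.0 + 1300×11.0 + 2500×13.0 + 2100×20.0 + 1300×31.0 + 1900×32.0 = 203800.

203800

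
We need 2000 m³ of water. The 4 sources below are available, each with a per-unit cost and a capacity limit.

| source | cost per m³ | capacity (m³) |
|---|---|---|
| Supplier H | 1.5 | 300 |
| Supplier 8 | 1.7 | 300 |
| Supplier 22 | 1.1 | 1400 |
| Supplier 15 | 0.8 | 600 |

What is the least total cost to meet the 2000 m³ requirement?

Cheapest first:
Supplier 15 (0.8): use full 600 ; 1400 m³ to go.
Supplier 22 (1.1): use full 1400 ; 0 m³ to go.
Supplier H, Supplier 8: unused.
Cost = 600×0.8 + 1400×1.1 = 2020.

2020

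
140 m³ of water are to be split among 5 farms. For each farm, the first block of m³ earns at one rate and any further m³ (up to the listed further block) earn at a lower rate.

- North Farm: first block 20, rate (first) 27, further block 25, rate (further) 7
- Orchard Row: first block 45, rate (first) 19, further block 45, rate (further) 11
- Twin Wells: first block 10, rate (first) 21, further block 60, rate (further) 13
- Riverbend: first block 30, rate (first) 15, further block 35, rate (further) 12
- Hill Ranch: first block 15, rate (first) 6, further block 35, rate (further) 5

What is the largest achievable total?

Rank every tier by rate: North Farm/tier1 27 > Twin Wells/tier1 21 > Orchard Row/tier1 19 > Riverbend/tier1 15 > Twin Wells/tier2 13 > Riverbend/tier2 12 > Orchard Row/tier2 11 > North Farm/tier2 7 > Hill Ranch/tier1 6 > Hill Ranch/tier2 5.
North Farm tier1 at 27: fill all 20 → 120 left.
Fill Twin Wells tier1 block (10 at 21) → 110 left.
Orchard Row tier1 at 19: fill all 45 → 65 left.
Riverbend/tier1 (15): +30 → 35 left.
35 remain; put them into Twin Wells tier2 at 13.
Total = 27×20 + 21×10 + 19×45 + 15×30 + 13×35 = 2510.

2510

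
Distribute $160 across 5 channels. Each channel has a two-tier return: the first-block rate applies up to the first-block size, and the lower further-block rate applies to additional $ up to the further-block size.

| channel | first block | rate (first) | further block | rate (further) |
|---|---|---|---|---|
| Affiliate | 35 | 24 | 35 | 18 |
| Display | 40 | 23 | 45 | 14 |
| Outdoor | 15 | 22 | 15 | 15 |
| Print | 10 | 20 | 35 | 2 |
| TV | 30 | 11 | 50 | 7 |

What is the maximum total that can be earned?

3285

Rank every tier by rate: Affiliate/first 24 > Display/first 23 > Outdoor/first 22 > Print/first 20 > Affiliate/second 18 > Outdoor/second 15 > Display/second 14 > TV/first 11 > TV/second 7 > Print/second 2.
Affiliate first at 24: fill all 35 → 125 left.
Fill Display first block (40 at 23) → 85 left.
Outdoor/first (22): +15 → 70 left.
Fill Print first block (10 at 20) → 60 left.
Fill Affiliate second block (35 at 18) → 25 left.
Fill Outdoor second block (15 at 15) → 10 left.
10 remain; put them into Display second at 14.
Total = 24×35 + 23×40 + 22×15 + 20×10 + 18×35 + 15×15 + 14×10 = 3285.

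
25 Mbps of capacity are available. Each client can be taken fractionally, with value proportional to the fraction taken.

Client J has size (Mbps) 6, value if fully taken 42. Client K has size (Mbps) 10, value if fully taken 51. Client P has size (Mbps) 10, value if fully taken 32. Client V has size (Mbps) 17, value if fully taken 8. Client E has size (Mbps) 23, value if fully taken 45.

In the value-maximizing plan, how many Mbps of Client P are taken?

Rank by value-to-size ratio: Client J 42/6≈7, Client K 51/10≈5.1, Client P 32/10≈3.2, Client E 45/23≈1.96, Client V 8/17≈0.471.
All 6 Mbps of Client J fit (value 42) → 19 remain.
Take all of Client K (10 Mbps, value 51) → 9 Mbps left.
Only 9 Mbps remain; take 9/10 of Client P for value 32×9/10 = 28.8.

9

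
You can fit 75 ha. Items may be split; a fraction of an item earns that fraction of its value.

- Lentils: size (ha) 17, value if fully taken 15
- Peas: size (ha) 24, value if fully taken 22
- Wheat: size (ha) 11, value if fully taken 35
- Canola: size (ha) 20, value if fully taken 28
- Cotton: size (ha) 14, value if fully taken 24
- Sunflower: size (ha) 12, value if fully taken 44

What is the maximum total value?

147.5

Sort by value density: Sunflower 44/12≈3.67, Wheat 35/11≈3.18, Cotton 24/14≈1.71, Canola 28/20≈1.4, Peas 22/24≈0.917, Lentils 15/17≈0.882.
All 12 ha of Sunflower fit (value 44) — 63 remain.
Take all of Wheat (11 ha, value 35) — 52 ha left.
Cotton: take in full, 14 ha for value 24 — 38 left.
Take all of Canola (20 ha, value 28) — 18 ha left.
Fill the last 18 ha with part of Peas: 18/24 of it earns 16.5.
Total value = 147.5.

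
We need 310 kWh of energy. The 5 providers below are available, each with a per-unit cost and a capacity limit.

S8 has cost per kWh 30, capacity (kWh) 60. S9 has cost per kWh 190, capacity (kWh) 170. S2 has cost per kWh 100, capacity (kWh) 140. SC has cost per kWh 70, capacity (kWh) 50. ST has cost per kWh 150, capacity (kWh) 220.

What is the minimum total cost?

28300

Use providers in increasing cost order.
S8 at 30: take all 60 kWh — 250 still needed.
SC (70): use full 50 — 200 kWh to go.
S2 at 100: take all 140 kWh — 60 still needed.
ST (150): take the remaining 60 — done.
S9: unused.
Cost = 60×30 + 50×70 + 140×100 + 60×150 = 28300.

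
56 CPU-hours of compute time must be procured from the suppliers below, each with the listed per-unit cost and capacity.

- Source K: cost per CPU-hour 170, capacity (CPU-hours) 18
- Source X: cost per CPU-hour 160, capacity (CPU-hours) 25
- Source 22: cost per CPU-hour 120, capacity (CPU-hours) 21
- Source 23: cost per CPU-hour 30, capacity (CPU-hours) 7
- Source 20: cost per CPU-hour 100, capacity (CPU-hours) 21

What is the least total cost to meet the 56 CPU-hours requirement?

5950

Fill from the cheapest supplier first.
Source 23 (30): use full 7 → 49 CPU-hours to go.
Source 20 (100): use full 21 → 28 CPU-hours to go.
Source 22 at 120: take all 21 CPU-hours → 7 still needed.
Source X (160): take the remaining 7 → done.
Source K: unused.
Cost = 7×30 + 21×100 + 21×120 + 7×160 = 5950.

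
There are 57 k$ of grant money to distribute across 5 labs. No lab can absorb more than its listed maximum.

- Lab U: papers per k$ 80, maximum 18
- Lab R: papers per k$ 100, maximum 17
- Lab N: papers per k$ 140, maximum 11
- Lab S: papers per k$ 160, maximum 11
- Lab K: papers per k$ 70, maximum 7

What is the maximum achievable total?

Rank by papers per k$: Lab S 160 > Lab N 140 > Lab R 100 > Lab U 80 > Lab K 70.
Lab S takes 11 to reach its cap of 11 → 46 left.
Lab N: +11 to 11 (cap) → 35 left.
Give Lab R 17 to hit its cap of 17 → 18 left.
Lab U: +18 to 18 (cap) → 0 left.
Total = 80×18 + 100×17 + 140×11 + 160×11 = 6440.

6440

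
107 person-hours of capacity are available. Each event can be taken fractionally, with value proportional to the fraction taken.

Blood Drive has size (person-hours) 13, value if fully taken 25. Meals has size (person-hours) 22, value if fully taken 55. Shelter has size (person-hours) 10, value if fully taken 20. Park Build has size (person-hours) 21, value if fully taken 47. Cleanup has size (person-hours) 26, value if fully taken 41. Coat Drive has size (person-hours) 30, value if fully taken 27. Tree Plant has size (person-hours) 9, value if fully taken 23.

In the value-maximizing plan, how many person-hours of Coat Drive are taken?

6

Best value per unit of size first: Tree Plant 23/9≈2.56, Meals 55/22≈2.5, Park Build 47/21≈2.24, Shelter 20/10≈2, Blood Drive 25/13≈1.92, Cleanup 41/26≈1.58, Coat Drive 27/30≈0.9.
All 9 person-hours of Tree Plant fit (value 23) — 98 remain.
Take all of Meals (22 person-hours, value 55) — 76 person-hours left.
All 21 person-hours of Park Build fit (value 47) — 55 remain.
Shelter: take in full, 10 person-hours for value 20 — 45 left.
Blood Drive: take in full, 13 person-hours for value 25 — 32 left.
Take all of Cleanup (26 person-hours, value 41) — 6 person-hours left.
Fill the last 6 person-hours with part of Coat Drive: 6/30 of it earns 5.4.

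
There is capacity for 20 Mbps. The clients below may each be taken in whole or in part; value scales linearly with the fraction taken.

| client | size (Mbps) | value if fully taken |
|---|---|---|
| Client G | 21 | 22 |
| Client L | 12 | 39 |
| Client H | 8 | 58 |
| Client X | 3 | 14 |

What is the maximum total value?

101.25

Best value per unit of size first: Client H 58/8≈7.25, Client X 14/3≈4.67, Client L 39/12≈3.25, Client G 22/21≈1.05.
Client H: take in full, 8 Mbps for value 58 — 12 left.
Take all of Client X (3 Mbps, value 14) — 9 Mbps left.
Only 9 Mbps remain; take 9/12 of Client L for value 39×9/12 = 29.25.
Total value = 101.25.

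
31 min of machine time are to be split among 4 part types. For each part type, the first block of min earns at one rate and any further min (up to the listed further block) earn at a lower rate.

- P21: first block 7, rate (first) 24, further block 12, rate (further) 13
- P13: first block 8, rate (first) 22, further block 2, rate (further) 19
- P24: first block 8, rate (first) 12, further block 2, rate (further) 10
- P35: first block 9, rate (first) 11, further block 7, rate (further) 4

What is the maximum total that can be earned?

Order all 8 blocks by rate: P21/tier1 24 > P13/tier1 22 > P13/tier2 19 > P21/tier2 13 > P24/tier1 12 > P35/tier1 11 > P24/tier2 10 > P35/tier2 4.
P21 tier1 at 24: fill all 7 ; 24 left.
P13 tier1 at 22: fill all 8 ; 16 left.
P13 tier2 at 19: fill all 2 ; 14 left.
Fill P21 tier2 block (12 at 13) ; 2 left.
P24 tier1 at 12: only 2 left, fill 2.
Total = 24×7 + 22×8 + 19×2 + 13×12 + 12×2 = 562.

562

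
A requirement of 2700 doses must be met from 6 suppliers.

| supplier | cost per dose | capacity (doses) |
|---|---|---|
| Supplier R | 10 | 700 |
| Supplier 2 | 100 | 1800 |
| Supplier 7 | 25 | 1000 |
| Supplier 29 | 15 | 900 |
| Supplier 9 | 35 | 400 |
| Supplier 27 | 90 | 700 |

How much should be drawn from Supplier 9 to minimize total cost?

Cheapest first:
Supplier R (10): use full 700 — 2000 doses to go.
Supplier 29 (15): use full 900 — 1100 doses to go.
Supplier 7 at 25: take all 1000 doses — 100 still needed.
Supplier 9 (35): take the remaining 100 — done.
Supplier 27, Supplier 2: unused.

100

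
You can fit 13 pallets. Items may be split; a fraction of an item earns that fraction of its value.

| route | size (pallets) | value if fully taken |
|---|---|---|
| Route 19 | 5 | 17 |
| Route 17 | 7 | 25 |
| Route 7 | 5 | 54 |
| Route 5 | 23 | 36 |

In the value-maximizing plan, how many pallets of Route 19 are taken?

1

Rank by value-to-size ratio: Route 7 54/5≈10.8, Route 17 25/7≈3.57, Route 19 17/5≈3.4, Route 5 36/23≈1.57.
Take all of Route 7 (5 pallets, value 54) → 8 pallets left.
All 7 pallets of Route 17 fit (value 25) → 1 remain.
Only 1 pallets remain; take 1/5 of Route 19 for value 17×1/5 = 3.4.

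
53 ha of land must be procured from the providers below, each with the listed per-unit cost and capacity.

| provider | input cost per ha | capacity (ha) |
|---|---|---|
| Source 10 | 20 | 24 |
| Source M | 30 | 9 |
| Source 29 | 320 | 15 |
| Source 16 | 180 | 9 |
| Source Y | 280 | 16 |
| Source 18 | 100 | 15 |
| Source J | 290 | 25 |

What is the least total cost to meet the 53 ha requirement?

Cheapest first:
Take 24 from Source 10 at 20 — need 29 more.
Take 9 from Source M at 30 — need 20 more.
Take 15 from Source 18 at 100 — need 5 more.
Source 16 at 180: take 5 of its 9 — requirement met.
Source Y, Source J, Source 29: unused.
Cost = 24×20 + 9×30 + 15×100 + 5×180 = 3150.

3150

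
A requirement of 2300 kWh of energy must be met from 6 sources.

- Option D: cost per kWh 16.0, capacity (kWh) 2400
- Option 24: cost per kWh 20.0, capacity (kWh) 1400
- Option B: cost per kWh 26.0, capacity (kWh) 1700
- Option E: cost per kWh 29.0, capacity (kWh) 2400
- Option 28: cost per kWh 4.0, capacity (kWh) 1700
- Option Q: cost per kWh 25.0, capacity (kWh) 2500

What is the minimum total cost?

16400

Fill from the cheapest source first.
Option 28 (4.0): use full 1700 ; 600 kWh to go.
Take 600 from Option D at 16.0 to finish.
Option 24, Option Q, Option B, Option E: unused.
Cost = 1700×4.0 + 600×16.0 = 16400.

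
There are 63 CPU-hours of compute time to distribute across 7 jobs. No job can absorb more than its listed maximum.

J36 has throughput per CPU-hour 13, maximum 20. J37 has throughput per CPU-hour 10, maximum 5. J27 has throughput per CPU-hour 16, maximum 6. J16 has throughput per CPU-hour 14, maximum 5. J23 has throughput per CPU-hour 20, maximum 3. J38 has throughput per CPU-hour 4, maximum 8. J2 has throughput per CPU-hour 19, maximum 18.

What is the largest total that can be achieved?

Rank by throughput per CPU-hour: J23 20 > J2 19 > J27 16 > J16 14 > J36 13 > J37 10 > J38 4.
Give J23 3 to hit its cap of 3 — 60 left.
Give J2 18 to hit its cap of 18 — 42 left.
J27: +6 to 6 (cap) — 36 left.
J16 takes 5 to reach its cap of 5 — 31 left.
Give J36 20 to hit its cap of 20 — 11 left.
J37: +5 to 5 (cap) — 6 left.
Only 6 left; J38 takes them to reach 6.
Total = 13×20 + 10×5 + 16×6 + 14×5 + 20×3 + 4×6 + 19×18 = 902.

902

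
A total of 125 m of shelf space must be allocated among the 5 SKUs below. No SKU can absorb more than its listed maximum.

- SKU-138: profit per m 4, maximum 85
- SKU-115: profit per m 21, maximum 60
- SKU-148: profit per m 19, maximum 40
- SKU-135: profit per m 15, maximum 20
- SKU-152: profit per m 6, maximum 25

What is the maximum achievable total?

2350

Rank by profit per m: SKU-115 21 > SKU-148 19 > SKU-135 15 > SKU-152 6 > SKU-138 4.
SKU-115: +60 to 60 (cap) ; 65 left.
SKU-148 takes 40 to reach its cap of 40 ; 25 left.
SKU-135: +20 to 20 (cap) ; 5 left.
SKU-152 has room for 25 but only 5 remain, so it gets 5.
Total = 21×60 + 19×40 + 15×20 + 6×5 = 2350.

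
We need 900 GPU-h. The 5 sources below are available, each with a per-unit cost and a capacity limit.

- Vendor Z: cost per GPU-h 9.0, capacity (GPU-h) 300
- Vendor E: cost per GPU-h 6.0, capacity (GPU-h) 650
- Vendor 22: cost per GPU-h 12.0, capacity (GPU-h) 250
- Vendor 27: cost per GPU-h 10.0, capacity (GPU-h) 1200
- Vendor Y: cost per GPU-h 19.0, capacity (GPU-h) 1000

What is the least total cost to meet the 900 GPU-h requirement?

6150

Cheapest first:
Take 650 from Vendor E at 6.0 → need 250 more.
Vendor Z (9.0): take the remaining 250 → done.
Vendor 27, Vendor 22, Vendor Y: unused.
Cost = 650×6.0 + 250×9.0 = 6150.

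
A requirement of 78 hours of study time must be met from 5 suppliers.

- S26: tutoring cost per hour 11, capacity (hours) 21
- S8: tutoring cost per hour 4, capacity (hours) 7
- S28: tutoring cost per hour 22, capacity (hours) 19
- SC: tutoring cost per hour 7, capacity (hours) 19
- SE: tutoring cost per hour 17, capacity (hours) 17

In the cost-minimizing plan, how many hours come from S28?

Fill from the cheapest supplier first.
S8 (4): use full 7 ; 71 hours to go.
SC at 7: take all 19 hours ; 52 still needed.
S26 at 11: take all 21 hours ; 31 still needed.
SE (17): use full 17 ; 14 hours to go.
S28 (22): take the remaining 14 ; done.

14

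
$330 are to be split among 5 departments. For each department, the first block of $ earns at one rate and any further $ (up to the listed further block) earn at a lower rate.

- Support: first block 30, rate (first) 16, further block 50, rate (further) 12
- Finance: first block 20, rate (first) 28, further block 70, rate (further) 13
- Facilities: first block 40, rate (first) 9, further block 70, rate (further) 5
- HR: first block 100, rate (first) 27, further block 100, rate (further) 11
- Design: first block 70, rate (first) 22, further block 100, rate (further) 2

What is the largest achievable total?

Treat each block as its own option and order by rate: Finance/first 28 > HR/first 27 > Design/first 22 > Support/first 16 > Finance/second 13 > Support/second 12 > HR/second 11 > Facilities/first 9 > Facilities/second 5 > Design/second 2.
Finance first at 28: fill all 20 ; 310 left.
Fill HR first block (100 at 27) ; 210 left.
Fill Design first block (70 at 22) ; 140 left.
Support first at 16: fill all 30 ; 110 left.
Fill Finance second block (70 at 13) ; 40 left.
Support second at 12: only 40 left, fill 40.
Total = 28×20 + 27×100 + 22×70 + 16×30 + 13×70 + 12×40 = 6670.

6670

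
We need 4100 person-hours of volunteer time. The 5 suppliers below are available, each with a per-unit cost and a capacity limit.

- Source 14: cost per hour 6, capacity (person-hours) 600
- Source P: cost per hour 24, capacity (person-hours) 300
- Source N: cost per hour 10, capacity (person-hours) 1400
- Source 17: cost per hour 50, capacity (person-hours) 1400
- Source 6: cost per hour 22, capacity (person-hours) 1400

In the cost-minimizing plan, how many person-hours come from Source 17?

400

Fill from the cheapest supplier first.
Source 14 at 6: take all 600 person-hours — 3500 still needed.
Source N at 10: take all 1400 person-hours — 2100 still needed.
Take 1400 from Source 6 at 22 — need 700 more.
Take 300 from Source P at 24 — need 400 more.
Source 17 (50): take the remaining 400 — done.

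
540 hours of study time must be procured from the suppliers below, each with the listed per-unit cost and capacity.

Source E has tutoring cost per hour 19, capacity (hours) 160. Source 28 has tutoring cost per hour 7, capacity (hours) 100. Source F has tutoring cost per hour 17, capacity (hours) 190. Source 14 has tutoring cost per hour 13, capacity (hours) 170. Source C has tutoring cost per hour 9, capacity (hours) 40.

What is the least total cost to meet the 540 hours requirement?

Cheapest first:
Take 100 from Source 28 at 7 — need 440 more.
Take 40 from Source C at 9 — need 400 more.
Source 14 (13): use full 170 — 230 hours to go.
Take 190 from Source F at 17 — need 40 more.
Take 40 from Source E at 19 to finish.
Cost = 100×7 + 40×9 + 170×13 + 190×17 + 40×19 = 7260.

7260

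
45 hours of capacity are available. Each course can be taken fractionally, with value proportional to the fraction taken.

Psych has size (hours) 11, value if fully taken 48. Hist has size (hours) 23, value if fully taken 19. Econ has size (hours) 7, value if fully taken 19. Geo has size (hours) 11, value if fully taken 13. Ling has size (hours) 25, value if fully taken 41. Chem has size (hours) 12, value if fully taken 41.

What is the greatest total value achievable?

Rank by value-to-size ratio: Psych 48/11≈4.36, Chem 41/12≈3.42, Econ 19/7≈2.71, Ling 41/25≈1.64, Geo 13/11≈1.18, Hist 19/23≈0.826.
Take all of Psych (11 hours, value 48) — 34 hours left.
Chem: take in full, 12 hours for value 41 — 22 left.
All 7 hours of Econ fit (value 19) — 15 remain.
Fill the last 15 hours with part of Ling: 15/25 of it earns 24.6.
Total value = 132.6.

132.6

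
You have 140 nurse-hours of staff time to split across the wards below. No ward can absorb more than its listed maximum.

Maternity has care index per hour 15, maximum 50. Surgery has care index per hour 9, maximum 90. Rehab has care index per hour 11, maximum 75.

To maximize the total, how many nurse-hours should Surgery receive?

Highest care index per hour first: Maternity 15 > Rehab 11 > Surgery 9.
Give Maternity 50 to hit its cap of 50 → 90 left.
Give Rehab 75 to hit its cap of 75 → 15 left.
Surgery: +15 (room for 90) → 15. Pool exhausted.

15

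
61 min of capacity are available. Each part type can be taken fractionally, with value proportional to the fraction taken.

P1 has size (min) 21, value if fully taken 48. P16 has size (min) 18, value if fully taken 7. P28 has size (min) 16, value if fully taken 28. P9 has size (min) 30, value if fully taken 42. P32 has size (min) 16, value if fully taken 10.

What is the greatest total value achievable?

Sort by value density: P1 48/21≈2.29, P28 28/16≈1.75, P9 42/30≈1.4, P32 10/16≈0.625, P16 7/18≈0.389.
Take all of P1 (21 min, value 48) ; 40 min left.
Take all of P28 (16 min, value 28) ; 24 min left.
Only 24 min remain; take 24/30 of P9 for value 42×24/30 = 33.6.
Total value = 109.6.

109.6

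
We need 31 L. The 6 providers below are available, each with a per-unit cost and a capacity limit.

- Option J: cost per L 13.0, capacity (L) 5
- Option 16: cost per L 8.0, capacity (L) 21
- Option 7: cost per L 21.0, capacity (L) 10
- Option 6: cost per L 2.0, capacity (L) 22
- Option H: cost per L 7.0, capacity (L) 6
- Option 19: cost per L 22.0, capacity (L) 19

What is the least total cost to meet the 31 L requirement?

Cheapest first:
Take 22 from Option 6 at 2.0 ; need 9 more.
Option H at 7.0: take all 6 L ; 3 still needed.
Option 16 at 8.0: take 3 of its 21 ; requirement met.
Option J, Option 7, Option 19: unused.
Cost = 22×2.0 + 6×7.0 + 3×8.0 = 110.

110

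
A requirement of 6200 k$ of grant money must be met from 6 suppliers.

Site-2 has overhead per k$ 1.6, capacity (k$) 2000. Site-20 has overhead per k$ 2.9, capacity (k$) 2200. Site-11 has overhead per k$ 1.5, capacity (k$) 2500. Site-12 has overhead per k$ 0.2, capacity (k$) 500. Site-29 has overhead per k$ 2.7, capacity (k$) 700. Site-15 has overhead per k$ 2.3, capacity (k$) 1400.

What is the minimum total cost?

9810

Cheapest first:
Site-12 at 0.2: take all 500 k$ ; 5700 still needed.
Take 2500 from Site-11 at 1.5 ; need 3200 more.
Site-2 (1.6): use full 2000 ; 1200 k$ to go.
Take 1200 from Site-15 at 2.3 to finish.
Site-29, Site-20: unused.
Cost = 500×0.2 + 2500×1.5 + 2000×1.6 + 1200×2.3 = 9810.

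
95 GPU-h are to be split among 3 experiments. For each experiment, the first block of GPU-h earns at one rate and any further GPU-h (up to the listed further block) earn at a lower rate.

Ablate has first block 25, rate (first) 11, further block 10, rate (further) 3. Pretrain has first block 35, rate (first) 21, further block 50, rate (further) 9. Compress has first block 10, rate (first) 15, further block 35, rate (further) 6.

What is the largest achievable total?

Rank every tier by rate: Pretrain/first 21 > Compress/first 15 > Ablate/first 11 > Pretrain/second 9 > Compress/second 6 > Ablate/second 3.
Pretrain first at 21: fill all 35 ; 60 left.
Fill Compress first block (10 at 15) ; 50 left.
Fill Ablate first block (25 at 11) ; 25 left.
Pretrain/second: +25 of 50 at 9; pool empty.
Total = 21×35 + 15×10 + 11×25 + 9×25 = 1385.

1385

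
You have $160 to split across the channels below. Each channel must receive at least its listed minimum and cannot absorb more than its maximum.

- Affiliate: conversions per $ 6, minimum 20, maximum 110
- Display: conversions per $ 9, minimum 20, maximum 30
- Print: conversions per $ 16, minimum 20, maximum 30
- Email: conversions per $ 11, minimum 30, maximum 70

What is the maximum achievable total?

1700

Meeting every minimum uses 20+20+20+30 = 90 $, leaving 70.
Rank by conversions per $: Print 16 > Email 11 > Display 9 > Affiliate 6.
Give Print 10 more to hit its cap of 30 — 60 left.
Give Email 40 more to hit its cap of 70 — 20 left.
Give Display 10 more to hit its cap of 30 — 10 left.
Only 10 left; Affiliate takes them to reach 30.
Total = 6×30 + 9×30 + 16×30 + 11×70 = 1700.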